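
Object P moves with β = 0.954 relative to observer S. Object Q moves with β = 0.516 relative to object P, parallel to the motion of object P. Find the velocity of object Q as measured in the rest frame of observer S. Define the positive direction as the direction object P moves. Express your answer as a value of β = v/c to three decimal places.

With v = 0.954 and u' = 0.516 (in units of c),
u = (u' + v)/(1 + u'v/c²):
u = (0.516 + 0.954) / (1 + 0.516·0.954) = 1.4700/1.4923 = 0.9851

β = 0.985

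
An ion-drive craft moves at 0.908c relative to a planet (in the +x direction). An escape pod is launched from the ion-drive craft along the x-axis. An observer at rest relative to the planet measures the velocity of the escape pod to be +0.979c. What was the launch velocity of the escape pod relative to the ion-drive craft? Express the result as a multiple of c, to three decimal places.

+0.639c

Invert the composition law: u' = (u − v)/(1 − uv/c²).
u' = (0.979 − 0.908) / (1 − (0.979)(0.908)) = 0.0710/0.1111 = 0.6392.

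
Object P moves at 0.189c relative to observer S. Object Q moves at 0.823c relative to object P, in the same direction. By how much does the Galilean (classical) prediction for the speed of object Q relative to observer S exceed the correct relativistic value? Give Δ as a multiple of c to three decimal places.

Galilean: u_cl = 0.823 + 0.189 = 1.0120.
Relativistic: u_rel = (0.823 + 0.189) / (1 + 0.823·0.189) = 1.0120/1.1555 = 0.8758.
Δ = 1.0120 − 0.8758 = 0.1362.
(The classical prediction exceeds c; the relativistic result does not.)

Δ = 0.136c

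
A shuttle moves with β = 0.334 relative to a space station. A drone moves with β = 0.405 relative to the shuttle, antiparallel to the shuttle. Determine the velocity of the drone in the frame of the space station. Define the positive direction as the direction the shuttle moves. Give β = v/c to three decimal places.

With v = 0.334 and u' = -0.405 (in units of c),
u = (u' + v)/(1 + u'v/c²):
u = (-0.405 + 0.334) / (1 + (-0.405)·0.334) = -0.0710/0.8647 = -0.0821

β = -0.082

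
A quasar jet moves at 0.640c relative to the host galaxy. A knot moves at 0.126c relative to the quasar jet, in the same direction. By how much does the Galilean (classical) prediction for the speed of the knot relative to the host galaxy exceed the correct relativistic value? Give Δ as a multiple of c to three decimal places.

Δ = 0.057c

Galilean: u_cl = 0.126 + 0.640 = 0.7660.
Relativistic: u_rel = (0.126 + 0.640) / (1 + 0.126·0.640) = 0.7660/1.0806 = 0.7088.
Δ = 0.7660 − 0.7088 = 0.0572.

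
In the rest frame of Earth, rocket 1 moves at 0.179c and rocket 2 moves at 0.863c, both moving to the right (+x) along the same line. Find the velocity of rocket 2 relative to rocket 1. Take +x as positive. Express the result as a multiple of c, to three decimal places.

+0.809c

β_A = 0.179, β_B = 0.863.
Transform to A's frame with the inverse velocity-addition law: u' = (u − v)/(1 − uv/c²), taking u = β_B and v = β_A.
u' = (0.863 − 0.179) / (1 − (0.179)(0.863)) = 0.6840/0.8455 = 0.8090.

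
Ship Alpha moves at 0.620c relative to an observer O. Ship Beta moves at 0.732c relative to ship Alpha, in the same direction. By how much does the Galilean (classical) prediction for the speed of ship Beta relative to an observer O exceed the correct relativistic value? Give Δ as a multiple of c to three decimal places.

Δ = 0.422c

Galilean: u_cl = 0.732 + 0.620 = 1.3520.
Relativistic: u_rel = (0.732 + 0.620) / (1 + 0.732·0.620) = 1.3520/1.4538 = 0.9300.
Δ = 1.3520 − 0.9300 = 0.4220.
(The classical prediction exceeds c; the relativistic result does not.)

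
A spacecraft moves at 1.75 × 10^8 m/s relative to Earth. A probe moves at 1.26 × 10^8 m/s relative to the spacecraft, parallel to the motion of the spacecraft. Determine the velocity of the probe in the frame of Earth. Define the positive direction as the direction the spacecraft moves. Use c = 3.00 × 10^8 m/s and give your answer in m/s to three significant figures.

2.42 × 10^8 m/s

In units of c (dividing by 3.00 × 10^8 m/s): v = 0.583, u' = 0.420.
u = (u' + v)/(1 + u'v/c²):
u = (0.420 + 0.583) / (1 + 0.420·0.583) = 1.0033/1.2450 = 0.8059
(Galilean addition would give +1.003c, exceeding c.)
Converting back: u = 0.8059 × 3.00 × 10^8 m/s.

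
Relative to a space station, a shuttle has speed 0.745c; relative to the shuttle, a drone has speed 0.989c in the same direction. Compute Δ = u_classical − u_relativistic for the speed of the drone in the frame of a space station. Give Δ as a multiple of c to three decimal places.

Galilean: u_cl = 0.989 + 0.745 = 1.7340.
Relativistic: u_rel = (0.989 + 0.745) / (1 + 0.989·0.745) = 1.7340/1.7368 = 0.9984.
Δ = 1.7340 − 0.9984 = 0.7356.
(The classical prediction exceeds c; the relativistic result does not.)

Δ = 0.736c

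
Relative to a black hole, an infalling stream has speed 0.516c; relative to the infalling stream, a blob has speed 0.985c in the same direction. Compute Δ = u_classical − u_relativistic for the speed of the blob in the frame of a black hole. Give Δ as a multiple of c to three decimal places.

Galilean: u_cl = 0.985 + 0.516 = 1.5010.
Relativistic: u_rel = (0.985 + 0.516) / (1 + 0.985·0.516) = 1.5010/1.5083 = 0.9952.
Δ = 1.5010 − 0.9952 = 0.5058.
(The classical prediction exceeds c; the relativistic result does not.)

Δ = 0.506c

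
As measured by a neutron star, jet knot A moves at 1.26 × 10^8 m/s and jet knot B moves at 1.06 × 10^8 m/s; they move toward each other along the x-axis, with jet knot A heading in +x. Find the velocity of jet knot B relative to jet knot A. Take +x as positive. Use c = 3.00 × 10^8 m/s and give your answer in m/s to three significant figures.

-2.02 × 10^8 m/s

β_A = 0.420, β_B = -0.353 (dividing each by c = 3.00 × 10^8 m/s).
Transform to A's frame with the inverse velocity-addition law: u' = (u − v)/(1 − uv/c²), taking u = β_B and v = β_A.
u' = (-0.353 − 0.420) / (1 − (0.420)(-0.353)) = -0.7733/1.1484 = -0.6734.
u' = -0.6734 × 3.00 × 10^8 m/s.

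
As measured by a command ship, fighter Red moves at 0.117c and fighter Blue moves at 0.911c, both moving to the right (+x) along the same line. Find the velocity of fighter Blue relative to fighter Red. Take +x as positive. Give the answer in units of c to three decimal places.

+0.889c

β_A = 0.117, β_B = 0.911.
Transform to A's frame with the inverse velocity-addition law: u' = (u − v)/(1 − uv/c²), taking u = β_B and v = β_A.
u' = (0.911 − 0.117) / (1 − (0.117)(0.911)) = 0.7940/0.8934 = 0.8887.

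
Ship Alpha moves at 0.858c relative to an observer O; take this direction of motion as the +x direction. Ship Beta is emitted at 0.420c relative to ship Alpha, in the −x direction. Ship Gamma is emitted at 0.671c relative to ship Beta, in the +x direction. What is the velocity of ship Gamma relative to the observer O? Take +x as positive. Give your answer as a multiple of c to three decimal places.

+0.929c

Apply u = (u' + v)/(1 + u'v/c²) successively, working outward toward the observer O.
Start: velocity of ship Alpha relative to the observer O = 0.8580c.
Compose with ship Beta (u' = -0.420 in ship Alpha frame): u_1 = (-0.420 + 0.858) / (1 + (-0.420)·0.858) = 0.4380/0.6396 = 0.6848.
Compose with ship Gamma (u' = 0.671 in ship Beta frame): u_2 = (0.671 + 0.685) / (1 + 0.671·0.685) = 1.3558/1.4595 = 0.9289.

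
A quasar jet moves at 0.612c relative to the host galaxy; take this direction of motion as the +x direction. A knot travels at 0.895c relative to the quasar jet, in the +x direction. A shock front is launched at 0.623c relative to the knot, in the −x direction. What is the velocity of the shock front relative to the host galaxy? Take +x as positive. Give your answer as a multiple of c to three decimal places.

Apply u = (u' + v)/(1 + u'v/c²) successively, working outward toward the host galaxy.
Start: velocity of the quasar jet relative to the host galaxy = 0.6120c.
Compose with the knot (u' = 0.895 in the quasar jet frame): u_1 = (0.895 + 0.612) / (1 + 0.895·0.612) = 1.5070/1.5477 = 0.9737.
Compose with the shock front (u' = -0.623 in the knot frame): u_2 = (-0.623 + 0.974) / (1 + (-0.623)·0.974) = 0.3507/0.3934 = 0.8914.

+0.891c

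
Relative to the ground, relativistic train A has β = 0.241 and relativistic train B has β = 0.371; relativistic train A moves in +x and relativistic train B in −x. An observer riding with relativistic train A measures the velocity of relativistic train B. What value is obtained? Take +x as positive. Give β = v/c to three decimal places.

β_A = 0.241, β_B = -0.371.
Transform to A's frame with the inverse velocity-addition law: u' = (u − v)/(1 − uv/c²), taking u = β_B and v = β_A.
u' = (-0.371 − 0.241) / (1 − (0.241)(-0.371)) = -0.6120/1.0894 = -0.5618.

β = -0.562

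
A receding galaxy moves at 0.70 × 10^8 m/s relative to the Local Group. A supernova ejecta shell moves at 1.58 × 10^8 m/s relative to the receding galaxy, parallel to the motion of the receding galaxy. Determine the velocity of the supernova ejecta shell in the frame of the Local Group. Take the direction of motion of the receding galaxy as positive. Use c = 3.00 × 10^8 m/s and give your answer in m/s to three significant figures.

In units of c (dividing by 3.00 × 10^8 m/s): v = 0.233, u' = 0.527.
u = (u' + v)/(1 + u'v/c²):
u = (0.527 + 0.233) / (1 + 0.527·0.233) = 0.7600/1.1229 = 0.6768
(Galilean addition would give +0.760c.)
Converting back: u = 0.6768 × 3.00 × 10^8 m/s.

2.03 × 10^8 m/s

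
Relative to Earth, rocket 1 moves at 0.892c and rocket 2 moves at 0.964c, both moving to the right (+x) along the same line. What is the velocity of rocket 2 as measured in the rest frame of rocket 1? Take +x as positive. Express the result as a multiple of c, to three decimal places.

+0.514c

β_A = 0.892, β_B = 0.964.
Transform to A's frame with the inverse velocity-addition law: u' = (u − v)/(1 − uv/c²), taking u = β_B and v = β_A.
u' = (0.964 − 0.892) / (1 − (0.892)(0.964)) = 0.0720/0.1401 = 0.5139.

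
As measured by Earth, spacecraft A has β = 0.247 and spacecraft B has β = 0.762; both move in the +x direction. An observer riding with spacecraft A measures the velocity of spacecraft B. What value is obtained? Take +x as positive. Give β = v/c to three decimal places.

β = +0.634

β_A = 0.247, β_B = 0.762.
Transform to A's frame with the inverse velocity-addition law: u' = (u − v)/(1 − uv/c²), taking u = β_B and v = β_A.
u' = (0.762 − 0.247) / (1 − (0.247)(0.762)) = 0.5150/0.8118 = 0.6344.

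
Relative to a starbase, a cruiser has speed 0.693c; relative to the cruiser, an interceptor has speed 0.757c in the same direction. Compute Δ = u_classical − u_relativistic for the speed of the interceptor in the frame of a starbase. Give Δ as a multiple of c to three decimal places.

Galilean: u_cl = 0.757 + 0.693 = 1.4500.
Relativistic: u_rel = (0.757 + 0.693) / (1 + 0.757·0.693) = 1.4500/1.5246 = 0.9511.
Δ = 1.4500 − 0.9511 = 0.4989.
(The classical prediction exceeds c; the relativistic result does not.)

Δ = 0.499c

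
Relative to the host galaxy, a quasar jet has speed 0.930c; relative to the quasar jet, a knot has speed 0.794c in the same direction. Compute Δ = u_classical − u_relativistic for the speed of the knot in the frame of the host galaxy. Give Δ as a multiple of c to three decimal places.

Galilean: u_cl = 0.794 + 0.930 = 1.7240.
Relativistic: u_rel = (0.794 + 0.930) / (1 + 0.794·0.930) = 1.7240/1.7384 = 0.9917.
Δ = 1.7240 − 0.9917 = 0.7323.
(The classical prediction exceeds c; the relativistic result does not.)

Δ = 0.732c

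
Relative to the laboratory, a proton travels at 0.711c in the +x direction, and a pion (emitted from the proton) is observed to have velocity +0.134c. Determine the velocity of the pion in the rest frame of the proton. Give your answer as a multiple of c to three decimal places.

-0.638c

Invert the composition law: u' = (u − v)/(1 − uv/c²).
u' = (0.134 − 0.711) / (1 − (0.134)(0.711)) = -0.5770/0.9047 = -0.6378.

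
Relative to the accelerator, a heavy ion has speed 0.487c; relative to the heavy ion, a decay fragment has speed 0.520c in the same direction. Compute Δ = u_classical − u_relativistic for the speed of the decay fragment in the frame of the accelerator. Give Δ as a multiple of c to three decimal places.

Δ = 0.203c

Galilean: u_cl = 0.520 + 0.487 = 1.0070.
Relativistic: u_rel = (0.520 + 0.487) / (1 + 0.520·0.487) = 1.0070/1.2532 = 0.8035.
Δ = 1.0070 − 0.8035 = 0.2035.
(The classical prediction exceeds c; the relativistic result does not.)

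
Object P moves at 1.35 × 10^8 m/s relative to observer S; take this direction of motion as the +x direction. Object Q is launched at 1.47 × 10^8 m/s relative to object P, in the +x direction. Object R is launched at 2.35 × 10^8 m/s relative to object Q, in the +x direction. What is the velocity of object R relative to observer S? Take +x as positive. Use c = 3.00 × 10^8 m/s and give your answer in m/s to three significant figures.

2.91 × 10^8 m/s

Apply u = (u' + v)/(1 + u'v/c²) successively, working outward toward observer S.
(Dividing each given speed by c = 3.00 × 10^8 m/s to work in units of c.)
Start: velocity of object P relative to observer S = 0.4500c.
Compose with object Q (u' = 0.490 in object P frame): u_1 = (0.490 + 0.450) / (1 + 0.490·0.450) = 0.9400/1.2205 = 0.7702.
Compose with object R (u' = 0.783 in object Q frame): u_2 = (0.783 + 0.770) / (1 + 0.783·0.770) = 1.5535/1.6033 = 0.9689.
So u = 0.9689 × 3.00 × 10^8 m/s.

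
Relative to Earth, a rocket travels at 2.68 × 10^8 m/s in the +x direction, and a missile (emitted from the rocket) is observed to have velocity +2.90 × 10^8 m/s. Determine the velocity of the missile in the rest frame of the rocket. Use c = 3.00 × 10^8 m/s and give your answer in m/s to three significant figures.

+1.61 × 10^8 m/s

v = 0.893c, u = 0.967c.
Invert the composition law: u' = (u − v)/(1 − uv/c²).
u' = (0.967 − 0.893) / (1 − (0.967)(0.893)) = 0.0733/0.1364 = 0.5375.
u' = 0.5375 × 3.00 × 10^8 m/s.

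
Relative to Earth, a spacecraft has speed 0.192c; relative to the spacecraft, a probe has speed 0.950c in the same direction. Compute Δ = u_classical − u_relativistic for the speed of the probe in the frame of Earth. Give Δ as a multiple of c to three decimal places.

Δ = 0.176c

Galilean: u_cl = 0.950 + 0.192 = 1.1420.
Relativistic: u_rel = (0.950 + 0.192) / (1 + 0.950·0.192) = 1.1420/1.1824 = 0.9658.
Δ = 1.1420 − 0.9658 = 0.1762.
(The classical prediction exceeds c; the relativistic result does not.)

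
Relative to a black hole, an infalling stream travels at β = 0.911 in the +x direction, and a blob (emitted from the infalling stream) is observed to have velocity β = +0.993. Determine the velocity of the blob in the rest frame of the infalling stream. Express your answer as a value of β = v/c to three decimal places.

β = +0.860

Invert the composition law: u' = (u − v)/(1 − uv/c²).
u' = (0.993 − 0.911) / (1 − (0.993)(0.911)) = 0.0820/0.0954 = 0.8597.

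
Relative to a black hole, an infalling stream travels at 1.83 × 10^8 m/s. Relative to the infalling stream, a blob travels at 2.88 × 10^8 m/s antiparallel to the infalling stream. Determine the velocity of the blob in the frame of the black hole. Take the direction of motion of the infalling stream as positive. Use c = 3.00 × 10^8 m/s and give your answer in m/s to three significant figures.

In units of c (dividing by 3.00 × 10^8 m/s): v = 0.610, u' = -0.960.
u = (u' + v)/(1 + u'v/c²):
u = (-0.960 + 0.610) / (1 + (-0.960)·0.610) = -0.3500/0.4144 = -0.8446
(Galilean addition would give -0.350c.)
Converting back: u = -0.8446 × 3.00 × 10^8 m/s.

-2.53 × 10^8 m/s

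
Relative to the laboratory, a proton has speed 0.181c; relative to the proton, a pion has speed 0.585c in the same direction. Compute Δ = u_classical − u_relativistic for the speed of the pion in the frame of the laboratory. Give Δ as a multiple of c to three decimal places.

Galilean: u_cl = 0.585 + 0.181 = 0.7660.
Relativistic: u_rel = (0.585 + 0.181) / (1 + 0.585·0.181) = 0.7660/1.1059 = 0.6927.
Δ = 0.7660 − 0.6927 = 0.0733.

Δ = 0.073c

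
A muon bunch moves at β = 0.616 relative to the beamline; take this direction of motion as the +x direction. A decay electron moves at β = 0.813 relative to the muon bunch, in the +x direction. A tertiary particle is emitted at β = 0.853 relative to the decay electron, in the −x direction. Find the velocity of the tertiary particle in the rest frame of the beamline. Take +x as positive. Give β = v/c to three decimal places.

Apply u = (u' + v)/(1 + u'v/c²) successively, working outward toward the beamline.
Start: velocity of the muon bunch relative to the beamline = 0.6160c.
Compose with the decay electron (u' = 0.813 in the muon bunch frame): u_1 = (0.813 + 0.616) / (1 + 0.813·0.616) = 1.4290/1.5008 = 0.9522.
Compose with the tertiary particle (u' = -0.853 in the decay electron frame): u_2 = (-0.853 + 0.952) / (1 + (-0.853)·0.952) = 0.0992/0.1878 = 0.5279.

β = +0.528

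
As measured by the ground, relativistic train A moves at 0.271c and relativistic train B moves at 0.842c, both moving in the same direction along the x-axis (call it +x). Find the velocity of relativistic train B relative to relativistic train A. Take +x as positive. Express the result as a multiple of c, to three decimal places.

+0.740c

β_A = 0.271, β_B = 0.842.
Transform to A's frame with the inverse velocity-addition law: u' = (u − v)/(1 − uv/c²), taking u = β_B and v = β_A.
u' = (0.842 − 0.271) / (1 − (0.271)(0.842)) = 0.5710/0.7718 = 0.7398.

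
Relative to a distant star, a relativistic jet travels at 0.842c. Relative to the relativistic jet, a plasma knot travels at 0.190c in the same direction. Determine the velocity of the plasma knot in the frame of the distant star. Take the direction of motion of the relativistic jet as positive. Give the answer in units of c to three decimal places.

0.890c

With v = 0.842 and u' = 0.190 (in units of c),
u = (u' + v)/(1 + u'v/c²):
u = (0.190 + 0.842) / (1 + 0.190·0.842) = 1.0320/1.1600 = 0.8897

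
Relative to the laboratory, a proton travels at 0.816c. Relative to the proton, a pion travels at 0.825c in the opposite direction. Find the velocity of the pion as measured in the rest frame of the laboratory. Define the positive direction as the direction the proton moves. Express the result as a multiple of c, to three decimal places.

-0.028c

With v = 0.816 and u' = -0.825 (in units of c),
u = (u' + v)/(1 + u'v/c²):
u = (-0.825 + 0.816) / (1 + (-0.825)·0.816) = -0.0090/0.3268 = -0.0275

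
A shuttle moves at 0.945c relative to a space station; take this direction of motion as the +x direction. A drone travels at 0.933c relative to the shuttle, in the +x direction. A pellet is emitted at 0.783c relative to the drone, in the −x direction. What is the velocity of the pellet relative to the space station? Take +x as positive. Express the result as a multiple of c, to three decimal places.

Apply u = (u' + v)/(1 + u'v/c²) successively, working outward toward the space station.
Start: velocity of the shuttle relative to the space station = 0.9450c.
Compose with the drone (u' = 0.933 in the shuttle frame): u_1 = (0.933 + 0.945) / (1 + 0.933·0.945) = 1.8780/1.8817 = 0.9980.
Compose with the pellet (u' = -0.783 in the drone frame): u_2 = (-0.783 + 0.998) / (1 + (-0.783)·0.998) = 0.2150/0.2185 = 0.9840.

+0.984c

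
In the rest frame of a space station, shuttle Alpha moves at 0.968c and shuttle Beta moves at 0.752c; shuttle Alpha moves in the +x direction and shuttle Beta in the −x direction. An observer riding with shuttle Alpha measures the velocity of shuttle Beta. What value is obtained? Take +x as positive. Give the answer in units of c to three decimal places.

β_A = 0.968, β_B = -0.752.
Transform to A's frame with the inverse velocity-addition law: u' = (u − v)/(1 − uv/c²), taking u = β_B and v = β_A.
u' = (-0.752 − 0.968) / (1 − (0.968)(-0.752)) = -1.7200/1.7279 = -0.9954.

-0.995c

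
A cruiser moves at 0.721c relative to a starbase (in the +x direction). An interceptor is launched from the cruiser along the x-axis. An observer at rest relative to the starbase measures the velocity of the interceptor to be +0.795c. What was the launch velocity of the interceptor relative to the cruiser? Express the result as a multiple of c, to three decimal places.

+0.173c

Invert the composition law: u' = (u − v)/(1 − uv/c²).
u' = (0.795 − 0.721) / (1 − (0.795)(0.721)) = 0.0740/0.4268 = 0.1734.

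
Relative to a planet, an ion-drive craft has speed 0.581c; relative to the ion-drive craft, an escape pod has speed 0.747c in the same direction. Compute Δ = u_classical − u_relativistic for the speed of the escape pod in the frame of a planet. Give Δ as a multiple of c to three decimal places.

Δ = 0.402c

Galilean: u_cl = 0.747 + 0.581 = 1.3280.
Relativistic: u_rel = (0.747 + 0.581) / (1 + 0.747·0.581) = 1.3280/1.4340 = 0.9261.
Δ = 1.3280 − 0.9261 = 0.4019.
(The classical prediction exceeds c; the relativistic result does not.)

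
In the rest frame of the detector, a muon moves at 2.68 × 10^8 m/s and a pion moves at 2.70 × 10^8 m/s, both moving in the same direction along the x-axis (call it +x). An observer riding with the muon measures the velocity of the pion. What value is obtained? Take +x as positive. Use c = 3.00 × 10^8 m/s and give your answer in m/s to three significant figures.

β_A = 0.893, β_B = 0.900 (dividing each by c = 3.00 × 10^8 m/s).
Transform to A's frame with the inverse velocity-addition law: u' = (u − v)/(1 − uv/c²), taking u = β_B and v = β_A.
u' = (0.900 − 0.893) / (1 − (0.893)(0.900)) = 0.0067/0.1960 = 0.0340.
u' = 0.0340 × 3.00 × 10^8 m/s.

+1.02 × 10^7 m/s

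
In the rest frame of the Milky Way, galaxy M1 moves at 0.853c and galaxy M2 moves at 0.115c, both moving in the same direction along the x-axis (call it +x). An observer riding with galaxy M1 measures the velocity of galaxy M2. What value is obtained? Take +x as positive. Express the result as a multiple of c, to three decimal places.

β_A = 0.853, β_B = 0.115.
Transform to A's frame with the inverse velocity-addition law: u' = (u − v)/(1 − uv/c²), taking u = β_B and v = β_A.
u' = (0.115 − 0.853) / (1 − (0.853)(0.115)) = -0.7380/0.9019 = -0.8183.

-0.818c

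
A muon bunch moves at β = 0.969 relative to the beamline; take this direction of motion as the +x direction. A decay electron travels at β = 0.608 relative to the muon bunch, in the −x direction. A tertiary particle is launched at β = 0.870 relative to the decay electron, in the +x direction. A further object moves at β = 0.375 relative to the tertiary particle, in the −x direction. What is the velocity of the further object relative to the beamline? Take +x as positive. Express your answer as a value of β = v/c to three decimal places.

Apply u = (u' + v)/(1 + u'v/c²) successively, working outward toward the beamline.
Start: velocity of the muon bunch relative to the beamline = 0.9690c.
Compose with the decay electron (u' = -0.608 in the muon bunch frame): u_1 = (-0.608 + 0.969) / (1 + (-0.608)·0.969) = 0.3610/0.4108 = 0.8787.
Compose with the tertiary particle (u' = 0.870 in the decay electron frame): u_2 = (0.870 + 0.879) / (1 + 0.870·0.879) = 1.7487/1.7644 = 0.9911.
Compose with the further object (u' = -0.375 in the tertiary particle frame): u_3 = (-0.375 + 0.991) / (1 + (-0.375)·0.991) = 0.6161/0.6284 = 0.9804.

β = +0.980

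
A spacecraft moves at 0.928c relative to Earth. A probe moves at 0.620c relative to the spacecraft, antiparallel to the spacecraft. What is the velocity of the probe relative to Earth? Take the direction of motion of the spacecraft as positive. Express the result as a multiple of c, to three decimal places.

+0.725c

With v = 0.928 and u' = -0.620 (in units of c),
u = (u' + v)/(1 + u'v/c²):
u = (-0.620 + 0.928) / (1 + (-0.620)·0.928) = 0.3080/0.4246 = 0.7253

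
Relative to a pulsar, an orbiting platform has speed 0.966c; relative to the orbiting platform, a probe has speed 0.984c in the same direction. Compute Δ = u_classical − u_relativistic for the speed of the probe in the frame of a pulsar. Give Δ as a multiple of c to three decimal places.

Δ = 0.950c

Galilean: u_cl = 0.984 + 0.966 = 1.9500.
Relativistic: u_rel = (0.984 + 0.966) / (1 + 0.984·0.966) = 1.9500/1.9505 = 0.9997.
Δ = 1.9500 − 0.9997 = 0.9503.
(The classical prediction exceeds c; the relativistic result does not.)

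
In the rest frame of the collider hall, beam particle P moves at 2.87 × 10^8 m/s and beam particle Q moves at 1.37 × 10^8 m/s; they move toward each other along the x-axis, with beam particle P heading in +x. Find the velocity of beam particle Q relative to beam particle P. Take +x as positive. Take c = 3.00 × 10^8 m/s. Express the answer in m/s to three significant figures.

β_A = 0.957, β_B = -0.457 (dividing each by c = 3.00 × 10^8 m/s).
Transform to A's frame with the inverse velocity-addition law: u' = (u − v)/(1 − uv/c²), taking u = β_B and v = β_A.
u' = (-0.457 − 0.957) / (1 − (0.957)(-0.457)) = -1.4133/1.4369 = -0.9836.
u' = -0.9836 × 3.00 × 10^8 m/s.

-2.95 × 10^8 m/s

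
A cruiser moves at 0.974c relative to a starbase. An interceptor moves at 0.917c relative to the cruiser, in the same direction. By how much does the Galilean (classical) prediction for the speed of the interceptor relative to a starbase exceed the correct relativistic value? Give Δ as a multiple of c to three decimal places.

Galilean: u_cl = 0.917 + 0.974 = 1.8910.
Relativistic: u_rel = (0.917 + 0.974) / (1 + 0.917·0.974) = 1.8910/1.8932 = 0.9989.
Δ = 1.8910 − 0.9989 = 0.8921.
(The classical prediction exceeds c; the relativistic result does not.)

Δ = 0.892c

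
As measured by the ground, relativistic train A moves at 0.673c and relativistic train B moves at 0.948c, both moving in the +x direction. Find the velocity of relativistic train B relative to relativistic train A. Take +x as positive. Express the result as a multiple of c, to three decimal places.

β_A = 0.673, β_B = 0.948.
Transform to A's frame with the inverse velocity-addition law: u' = (u − v)/(1 − uv/c²), taking u = β_B and v = β_A.
u' = (0.948 − 0.673) / (1 − (0.673)(0.948)) = 0.2750/0.3620 = 0.7597.

+0.760c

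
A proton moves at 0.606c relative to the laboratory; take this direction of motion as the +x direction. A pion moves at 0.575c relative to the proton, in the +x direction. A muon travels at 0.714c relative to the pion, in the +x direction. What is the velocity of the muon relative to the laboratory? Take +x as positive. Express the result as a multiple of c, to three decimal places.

0.978c

Apply u = (u' + v)/(1 + u'v/c²) successively, working outward toward the laboratory.
Start: velocity of the proton relative to the laboratory = 0.6060c.
Compose with the pion (u' = 0.575 in the proton frame): u_1 = (0.575 + 0.606) / (1 + 0.575·0.606) = 1.1810/1.3484 = 0.8758.
Compose with the muon (u' = 0.714 in the pion frame): u_2 = (0.714 + 0.876) / (1 + 0.714·0.876) = 1.5898/1.6253 = 0.9781.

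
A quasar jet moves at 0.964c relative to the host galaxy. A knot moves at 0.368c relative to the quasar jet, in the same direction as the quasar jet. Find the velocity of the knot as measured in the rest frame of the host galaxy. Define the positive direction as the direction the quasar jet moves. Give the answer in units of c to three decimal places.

With v = 0.964 and u' = 0.368 (in units of c),
u = (u' + v)/(1 + u'v/c²):
u = (0.368 + 0.964) / (1 + 0.368·0.964) = 1.3320/1.3548 = 0.9832
(Galilean addition would give +1.332c, exceeding c.)

0.983c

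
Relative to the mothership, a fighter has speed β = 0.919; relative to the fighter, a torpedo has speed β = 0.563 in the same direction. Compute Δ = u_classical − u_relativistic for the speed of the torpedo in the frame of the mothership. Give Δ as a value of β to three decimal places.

Galilean: u_cl = 0.563 + 0.919 = 1.4820.
Relativistic: u_rel = (0.563 + 0.919) / (1 + 0.563·0.919) = 1.4820/1.5174 = 0.9767.
Δ = 1.4820 − 0.9767 = 0.5053.
(The classical prediction exceeds c; the relativistic result does not.)

Δ = 0.505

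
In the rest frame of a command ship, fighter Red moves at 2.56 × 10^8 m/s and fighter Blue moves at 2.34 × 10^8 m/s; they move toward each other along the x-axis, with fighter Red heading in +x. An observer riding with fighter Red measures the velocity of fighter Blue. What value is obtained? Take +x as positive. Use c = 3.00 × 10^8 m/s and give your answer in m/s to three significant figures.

-2.94 × 10^8 m/s

β_A = 0.853, β_B = -0.780 (dividing each by c = 3.00 × 10^8 m/s).
Transform to A's frame with the inverse velocity-addition law: u' = (u − v)/(1 − uv/c²), taking u = β_B and v = β_A.
u' = (-0.780 − 0.853) / (1 − (0.853)(-0.780)) = -1.6333/1.6656 = -0.9806.
u' = -0.9806 × 3.00 × 10^8 m/s.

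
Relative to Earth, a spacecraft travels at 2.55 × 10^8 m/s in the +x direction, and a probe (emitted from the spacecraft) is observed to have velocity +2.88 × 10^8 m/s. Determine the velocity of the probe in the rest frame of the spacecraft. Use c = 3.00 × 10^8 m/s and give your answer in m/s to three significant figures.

v = 0.850c, u = 0.960c.
Invert the composition law: u' = (u − v)/(1 − uv/c²).
u' = (0.960 − 0.850) / (1 − (0.960)(0.850)) = 0.1100/0.1840 = 0.5978.
u' = 0.5978 × 3.00 × 10^8 m/s.

+1.79 × 10^8 m/s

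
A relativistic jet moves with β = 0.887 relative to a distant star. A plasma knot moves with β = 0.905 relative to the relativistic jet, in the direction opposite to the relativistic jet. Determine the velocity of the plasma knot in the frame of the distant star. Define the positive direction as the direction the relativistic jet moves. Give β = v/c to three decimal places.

β = -0.091

With v = 0.887 and u' = -0.905 (in units of c),
u = (u' + v)/(1 + u'v/c²):
u = (-0.905 + 0.887) / (1 + (-0.905)·0.887) = -0.0180/0.1973 = -0.0912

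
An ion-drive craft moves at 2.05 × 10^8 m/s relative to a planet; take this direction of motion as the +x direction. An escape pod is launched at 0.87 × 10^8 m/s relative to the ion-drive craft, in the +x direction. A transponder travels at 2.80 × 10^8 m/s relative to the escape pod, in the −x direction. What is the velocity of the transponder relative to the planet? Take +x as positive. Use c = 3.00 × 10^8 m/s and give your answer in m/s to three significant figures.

-1.50 × 10^8 m/s

Apply u = (u' + v)/(1 + u'v/c²) successively, working outward toward the planet.
(Dividing each given speed by c = 3.00 × 10^8 m/s to work in units of c.)
Start: velocity of the ion-drive craft relative to the planet = 0.6833c.
Compose with the escape pod (u' = 0.290 in the ion-drive craft frame): u_1 = (0.290 + 0.683) / (1 + 0.290·0.683) = 0.9733/1.1982 = 0.8124.
Compose with the transponder (u' = -0.933 in the escape pod frame): u_2 = (-0.933 + 0.812) / (1 + (-0.933)·0.812) = -0.1210/0.2418 = -0.5003.
So u = -0.5003 × 3.00 × 10^8 m/s.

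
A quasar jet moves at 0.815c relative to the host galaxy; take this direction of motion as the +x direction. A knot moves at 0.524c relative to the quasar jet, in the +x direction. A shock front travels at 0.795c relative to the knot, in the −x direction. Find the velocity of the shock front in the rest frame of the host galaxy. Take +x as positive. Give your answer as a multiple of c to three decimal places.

+0.564c

Apply u = (u' + v)/(1 + u'v/c²) successively, working outward toward the host galaxy.
Start: velocity of the quasar jet relative to the host galaxy = 0.8150c.
Compose with the knot (u' = 0.524 in the quasar jet frame): u_1 = (0.524 + 0.815) / (1 + 0.524·0.815) = 1.3390/1.4271 = 0.9383.
Compose with the shock front (u' = -0.795 in the knot frame): u_2 = (-0.795 + 0.938) / (1 + (-0.795)·0.938) = 0.1433/0.2541 = 0.5640.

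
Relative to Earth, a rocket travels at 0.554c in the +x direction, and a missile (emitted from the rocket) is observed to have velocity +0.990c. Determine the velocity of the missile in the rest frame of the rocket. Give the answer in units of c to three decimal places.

+0.966c

Invert the composition law: u' = (u − v)/(1 − uv/c²).
u' = (0.990 − 0.554) / (1 − (0.990)(0.554)) = 0.4360/0.4515 = 0.9656.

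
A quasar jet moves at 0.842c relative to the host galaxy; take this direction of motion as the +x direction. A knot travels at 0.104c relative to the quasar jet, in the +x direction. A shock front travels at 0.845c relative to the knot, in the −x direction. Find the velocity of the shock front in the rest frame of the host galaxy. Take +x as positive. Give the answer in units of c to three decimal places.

Apply u = (u' + v)/(1 + u'v/c²) successively, working outward toward the host galaxy.
Start: velocity of the quasar jet relative to the host galaxy = 0.8420c.
Compose with the knot (u' = 0.104 in the quasar jet frame): u_1 = (0.104 + 0.842) / (1 + 0.104·0.842) = 0.9460/1.0876 = 0.8698.
Compose with the shock front (u' = -0.845 in the knot frame): u_2 = (-0.845 + 0.870) / (1 + (-0.845)·0.870) = 0.0248/0.2650 = 0.0937.

+0.094c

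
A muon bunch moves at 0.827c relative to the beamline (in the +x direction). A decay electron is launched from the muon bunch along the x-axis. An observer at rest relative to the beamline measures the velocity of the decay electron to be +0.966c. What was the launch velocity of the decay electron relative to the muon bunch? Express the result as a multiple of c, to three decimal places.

+0.691c

Invert the composition law: u' = (u − v)/(1 − uv/c²).
u' = (0.966 − 0.827) / (1 − (0.966)(0.827)) = 0.1390/0.2011 = 0.6911.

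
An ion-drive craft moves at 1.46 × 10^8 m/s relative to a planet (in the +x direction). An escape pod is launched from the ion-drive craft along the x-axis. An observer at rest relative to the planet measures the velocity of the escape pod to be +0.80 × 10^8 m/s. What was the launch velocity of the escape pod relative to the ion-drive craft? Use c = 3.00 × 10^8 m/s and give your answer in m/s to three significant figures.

v = 0.487c, u = 0.267c.
Invert the composition law: u' = (u − v)/(1 − uv/c²).
u' = (0.267 − 0.487) / (1 − (0.267)(0.487)) = -0.2200/0.8702 = -0.2528.
u' = -0.2528 × 3.00 × 10^8 m/s.

-7.58 × 10^7 m/s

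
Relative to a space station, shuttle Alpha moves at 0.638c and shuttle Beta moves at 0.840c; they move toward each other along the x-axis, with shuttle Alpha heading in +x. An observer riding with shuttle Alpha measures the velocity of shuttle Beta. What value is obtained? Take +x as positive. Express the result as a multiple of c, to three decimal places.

-0.962c

β_A = 0.638, β_B = -0.840.
Transform to A's frame with the inverse velocity-addition law: u' = (u − v)/(1 − uv/c²), taking u = β_B and v = β_A.
u' = (-0.840 − 0.638) / (1 − (0.638)(-0.840)) = -1.4780/1.5359 = -0.9623.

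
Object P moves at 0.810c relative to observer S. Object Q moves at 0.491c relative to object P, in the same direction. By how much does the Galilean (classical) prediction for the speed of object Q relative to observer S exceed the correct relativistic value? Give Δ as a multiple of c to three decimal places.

Δ = 0.370c

Galilean: u_cl = 0.491 + 0.810 = 1.3010.
Relativistic: u_rel = (0.491 + 0.810) / (1 + 0.491·0.810) = 1.3010/1.3977 = 0.9308.
Δ = 1.3010 − 0.9308 = 0.3702.
(The classical prediction exceeds c; the relativistic result does not.)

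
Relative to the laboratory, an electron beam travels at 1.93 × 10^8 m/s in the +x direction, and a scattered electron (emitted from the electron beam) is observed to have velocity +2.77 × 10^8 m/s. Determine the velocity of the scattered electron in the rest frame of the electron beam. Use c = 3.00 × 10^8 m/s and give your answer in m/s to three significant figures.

+2.07 × 10^8 m/s

v = 0.643c, u = 0.923c.
Invert the composition law: u' = (u − v)/(1 − uv/c²).
u' = (0.923 − 0.643) / (1 − (0.923)(0.643)) = 0.2800/0.4060 = 0.6897.
u' = 0.6897 × 3.00 × 10^8 m/s.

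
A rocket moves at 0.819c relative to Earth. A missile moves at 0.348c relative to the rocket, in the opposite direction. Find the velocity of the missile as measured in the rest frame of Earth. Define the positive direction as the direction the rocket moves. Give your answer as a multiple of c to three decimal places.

With v = 0.819 and u' = -0.348 (in units of c),
u = (u' + v)/(1 + u'v/c²):
u = (-0.348 + 0.819) / (1 + (-0.348)·0.819) = 0.4710/0.7150 = 0.6588

+0.659c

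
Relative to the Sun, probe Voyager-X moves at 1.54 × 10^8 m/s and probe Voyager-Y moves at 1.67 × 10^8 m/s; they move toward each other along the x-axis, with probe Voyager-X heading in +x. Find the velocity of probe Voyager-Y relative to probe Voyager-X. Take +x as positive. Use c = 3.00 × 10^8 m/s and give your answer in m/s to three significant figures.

-2.50 × 10^8 m/s

β_A = 0.513, β_B = -0.557 (dividing each by c = 3.00 × 10^8 m/s).
Transform to A's frame with the inverse velocity-addition law: u' = (u − v)/(1 − uv/c²), taking u = β_B and v = β_A.
u' = (-0.557 − 0.513) / (1 − (0.513)(-0.557)) = -1.0700/1.2858 = -0.8322.
u' = -0.8322 × 3.00 × 10^8 m/s.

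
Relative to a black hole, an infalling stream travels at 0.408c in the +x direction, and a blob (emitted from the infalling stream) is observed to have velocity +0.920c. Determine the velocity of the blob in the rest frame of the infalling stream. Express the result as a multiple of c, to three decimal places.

Invert the composition law: u' = (u − v)/(1 − uv/c²).
u' = (0.920 − 0.408) / (1 − (0.920)(0.408)) = 0.5120/0.6246 = 0.8197.

+0.820c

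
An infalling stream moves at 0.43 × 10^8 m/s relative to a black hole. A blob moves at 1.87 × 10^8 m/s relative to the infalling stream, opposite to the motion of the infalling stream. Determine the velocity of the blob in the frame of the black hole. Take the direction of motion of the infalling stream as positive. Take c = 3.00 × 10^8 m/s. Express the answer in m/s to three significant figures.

-1.58 × 10^8 m/s

In units of c (dividing by 3.00 × 10^8 m/s): v = 0.143, u' = -0.623.
u = (u' + v)/(1 + u'v/c²):
u = (-0.623 + 0.143) / (1 + (-0.623)·0.143) = -0.4800/0.9107 = -0.5271
(Galilean addition would give -0.480c.)
Converting back: u = -0.5271 × 3.00 × 10^8 m/s.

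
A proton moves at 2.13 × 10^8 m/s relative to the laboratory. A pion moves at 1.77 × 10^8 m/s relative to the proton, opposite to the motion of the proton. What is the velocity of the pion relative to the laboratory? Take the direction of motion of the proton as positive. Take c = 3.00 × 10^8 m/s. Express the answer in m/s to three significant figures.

In units of c (dividing by 3.00 × 10^8 m/s): v = 0.710, u' = -0.590.
u = (u' + v)/(1 + u'v/c²):
u = (-0.590 + 0.710) / (1 + (-0.590)·0.710) = 0.1200/0.5811 = 0.2065
Converting back: u = 0.2065 × 3.00 × 10^8 m/s.

+6.20 × 10^7 m/s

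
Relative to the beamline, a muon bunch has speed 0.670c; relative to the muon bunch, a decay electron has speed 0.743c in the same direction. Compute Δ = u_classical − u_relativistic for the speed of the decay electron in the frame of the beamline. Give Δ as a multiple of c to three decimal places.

Galilean: u_cl = 0.743 + 0.670 = 1.4130.
Relativistic: u_rel = (0.743 + 0.670) / (1 + 0.743·0.670) = 1.4130/1.4978 = 0.9434.
Δ = 1.4130 − 0.9434 = 0.4696.
(The classical prediction exceeds c; the relativistic result does not.)

Δ = 0.470c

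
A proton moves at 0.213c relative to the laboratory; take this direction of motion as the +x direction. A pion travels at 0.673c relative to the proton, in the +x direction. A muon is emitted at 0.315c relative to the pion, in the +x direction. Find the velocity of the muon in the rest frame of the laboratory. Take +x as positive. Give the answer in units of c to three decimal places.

0.876c

Apply u = (u' + v)/(1 + u'v/c²) successively, working outward toward the laboratory.
Start: velocity of the proton relative to the laboratory = 0.2130c.
Compose with the pion (u' = 0.673 in the proton frame): u_1 = (0.673 + 0.213) / (1 + 0.673·0.213) = 0.8860/1.1433 = 0.7749.
Compose with the muon (u' = 0.315 in the pion frame): u_2 = (0.315 + 0.775) / (1 + 0.315·0.775) = 1.0899/1.2441 = 0.8761.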